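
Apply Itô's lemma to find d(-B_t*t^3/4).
d(-B_t*t^3/4) = (-3*B_t*t^2/4) dt + (-t^3/4) dB_t

Itô's formula for f(t, x): d f(t, B_t) = (f_t + (1/2) f_xx) dt + f_x dB_t. Compute partials of f(t, x) = -t^3*x/4:
  f_t(t,x)  = -3*t^2*x/4
  f_x(t,x)  = -t^3/4
  f_xx(t,x) = 0
Assemble drift = f_t + (1/2) f_xx = -3*t^2*x/4 and diffusion = f_x = -t^3/4. Substituting x = B_t:
  d(-B_t*t^3/4) = (-3*B_t*t^2/4) dt + (-t^3/4) dB_t.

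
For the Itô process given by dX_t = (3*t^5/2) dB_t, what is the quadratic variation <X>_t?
<X>_t = 9*t^11/44

For an Itô process dX_t = a(t) dt + b(t) dB_t, the quadratic variation is <X>_t = int_0^t b(s)^2 ds (the drift term does not contribute). Here b(s) = 3*s^5/2, so
  b(s)^2 = 9*s^10/4.
Integrating from 0 to t:
  <X>_t = int_0^t (9*s^10/4) ds = 9*t^11/44.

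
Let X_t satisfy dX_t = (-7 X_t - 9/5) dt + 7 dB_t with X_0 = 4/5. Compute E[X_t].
E[X_t] = -9/35 + 37*exp(-7*t)/35

Taking expectations and using E[dB_t] = 0, the mean m(t) = E[X_t] satisfies the ODE m'(t) = a m(t) + b with m(0) = x_0. With a = -7, b = -9/5, x_0 = 4/5, the solution is
  m(t) = x_0 * exp(a t) + (b/a) * (exp(a t) - 1)
       = (4/5) * exp((-7) t) + ((-9/5)/(-7)) * (exp((-7) t) - 1)
       = -9/35 + 37*exp(-7*t)/35.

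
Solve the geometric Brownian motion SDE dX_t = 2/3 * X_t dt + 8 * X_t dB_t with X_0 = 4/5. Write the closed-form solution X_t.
X_t = 4/5 * exp((-94/3) * t + (8) * B_t)

For GBM dX = mu X dt + sigma X dB with X_0 = x_0, apply Itô to Y = log X: dY = (mu - sigma^2/2) dt + sigma dB, so Y_t = log(x_0) + (mu - sigma^2/2) t + sigma B_t and hence X_t = x_0 * exp((mu - sigma^2/2) t + sigma B_t).
With mu = 2/3, sigma = 8, x_0 = 4/5, this gives:
  X_t = 4/5 * exp((-94/3) * t + (8) * B_t).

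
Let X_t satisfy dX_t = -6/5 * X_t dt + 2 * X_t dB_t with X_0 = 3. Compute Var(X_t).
Var(X_t) = (9*exp(4*t) - 9)*exp(-12*t/5)

For GBM dX = mu X dt + sigma X dB with X_0 = x_0, apply Itô to Y = log X: dY = (mu - sigma^2/2) dt + sigma dB, so Y_t = log(x_0) + (mu - sigma^2/2) t + sigma B_t and hence X_t = x_0 * exp((mu - sigma^2/2) t + sigma B_t).
With mu = -6/5, sigma = 2, x_0 = 3, this gives:
  X_t = 3 * exp((-16/5) * t + (2) * B_t).
Since sigma*B_t ~ Normal(0, sigma^2 t), E[exp(sigma*B_t)] = exp(sigma^2 t / 2); so E[X_t] = x_0 * exp((mu - sigma^2/2) t) * exp(sigma^2 t / 2) = x_0 * exp(mu t) = 3*exp(-6*t/5).
Var(X_t) = E[X_t^2] - (E[X_t])^2 = x_0^2 * exp(2 mu t) * (exp(sigma^2 t) - 1) = (9*exp(4*t) - 9)*exp(-12*t/5).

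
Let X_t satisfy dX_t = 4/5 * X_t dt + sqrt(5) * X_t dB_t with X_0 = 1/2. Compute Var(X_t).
Var(X_t) = (exp(5*t) - 1)*exp(8*t/5)/4

For GBM dX = mu X dt + sigma X dB with X_0 = x_0, apply Itô to Y = log X: dY = (mu - sigma^2/2) dt + sigma dB, so Y_t = log(x_0) + (mu - sigma^2/2) t + sigma B_t and hence X_t = x_0 * exp((mu - sigma^2/2) t + sigma B_t).
With mu = 4/5, sigma = sqrt(5), x_0 = 1/2, this gives:
  X_t = 1/2 * exp((-17/10) * t + (sqrt(5)) * B_t).
Since sigma*B_t ~ Normal(0, sigma^2 t), E[exp(sigma*B_t)] = exp(sigma^2 t / 2); so E[X_t] = x_0 * exp((mu - sigma^2/2) t) * exp(sigma^2 t / 2) = x_0 * exp(mu t) = exp(4*t/5)/2.
Var(X_t) = E[X_t^2] - (E[X_t])^2 = x_0^2 * exp(2 mu t) * (exp(sigma^2 t) - 1) = (exp(5*t) - 1)*exp(8*t/5)/4.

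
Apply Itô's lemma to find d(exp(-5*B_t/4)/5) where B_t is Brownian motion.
d(exp(-5*B_t/4)/5) = (5*exp(-5*B_t/4)/32) dt + (-exp(-5*B_t/4)/4) dB_t

Itô's formula for f(B_t) gives d f(B_t) = f'(B_t) dB_t + (1/2) f''(B_t) dt. Compute derivatives of f(x) = exp(-5*x/4)/5:
  f'(x)  = -exp(-5*x/4)/4
  f''(x) = 5*exp(-5*x/4)/16
Substitute x = B_t and multiply the f'' term by 1/2:
  drift     = (1/2) * (5*exp(-5*x/4)/16) evaluated at B_t = 5*exp(-5*B_t/4)/32
  diffusion = (-exp(-5*x/4)/4) evaluated at B_t = -exp(-5*B_t/4)/4
Therefore d(exp(-5*B_t/4)/5) = (5*exp(-5*B_t/4)/32) dt + (-exp(-5*B_t/4)/4) dB_t.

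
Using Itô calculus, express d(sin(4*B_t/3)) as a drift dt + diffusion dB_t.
d(sin(4*B_t/3)) = (-8*sin(4*B_t/3)/9) dt + (4*cos(4*B_t/3)/3) dB_t

Itô's formula for f(B_t) gives d f(B_t) = f'(B_t) dB_t + (1/2) f''(B_t) dt. Compute derivatives of f(x) = sin(4*x/3):
  f'(x)  = 4*cos(4*x/3)/3
  f''(x) = -16*sin(4*x/3)/9
Substitute x = B_t and multiply the f'' term by 1/2:
  drift     = (1/2) * (-16*sin(4*x/3)/9) evaluated at B_t = -8*sin(4*B_t/3)/9
  diffusion = (4*cos(4*x/3)/3) evaluated at B_t = 4*cos(4*B_t/3)/3
Therefore d(sin(4*B_t/3)) = (-8*sin(4*B_t/3)/9) dt + (4*cos(4*B_t/3)/3) dB_t.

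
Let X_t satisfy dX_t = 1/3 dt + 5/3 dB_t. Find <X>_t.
<X>_t = 25*t/9

For an Itô process dX_t = a(t) dt + b(t) dB_t, the quadratic variation is <X>_t = int_0^t b(s)^2 ds (the drift term does not contribute). Here b(s) = 5/3, so
  b(s)^2 = 25/9.
Integrating from 0 to t:
  <X>_t = int_0^t (25/9) ds = 25*t/9.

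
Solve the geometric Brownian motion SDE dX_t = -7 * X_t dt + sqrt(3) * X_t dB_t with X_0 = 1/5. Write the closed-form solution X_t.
X_t = 1/5 * exp((-17/2) * t + (sqrt(3)) * B_t)

For GBM dX = mu X dt + sigma X dB with X_0 = x_0, apply Itô to Y = log X: dY = (mu - sigma^2/2) dt + sigma dB, so Y_t = log(x_0) + (mu - sigma^2/2) t + sigma B_t and hence X_t = x_0 * exp((mu - sigma^2/2) t + sigma B_t).
With mu = -7, sigma = sqrt(3), x_0 = 1/5, this gives:
  X_t = 1/5 * exp((-17/2) * t + (sqrt(3)) * B_t).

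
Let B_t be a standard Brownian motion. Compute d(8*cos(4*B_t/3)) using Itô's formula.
d(8*cos(4*B_t/3)) = (-64*cos(4*B_t/3)/9) dt + (-32*sin(4*B_t/3)/3) dB_t

Itô's formula for f(B_t) gives d f(B_t) = f'(B_t) dB_t + (1/2) f''(B_t) dt. Compute derivatives of f(x) = 8*cos(4*x/3):
  f'(x)  = -32*sin(4*x/3)/3
  f''(x) = -128*cos(4*x/3)/9
Substitute x = B_t and multiply the f'' term by 1/2:
  drift     = (1/2) * (-128*cos(4*x/3)/9) evaluated at B_t = -64*cos(4*B_t/3)/9
  diffusion = (-32*sin(4*x/3)/3) evaluated at B_t = -32*sin(4*B_t/3)/3
Therefore d(8*cos(4*B_t/3)) = (-64*cos(4*B_t/3)/9) dt + (-32*sin(4*B_t/3)/3) dB_t.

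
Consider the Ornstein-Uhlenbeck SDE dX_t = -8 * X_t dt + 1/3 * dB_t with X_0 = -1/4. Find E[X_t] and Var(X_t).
E[X_t] = -exp(-8*t)/4; Var(X_t) = 1/144 - exp(-16*t)/144

The OU SDE dX = -theta X dt + sigma dB admits the integrating factor exp(theta t): d(exp(theta t) X_t) = sigma exp(theta t) dB_t. Integrating from 0 to t:
  X_t = x_0 * exp(-theta t) + sigma * int_0^t exp(-theta (t-s)) dB_s.
The Itô integral has mean 0 and (by the Itô isometry) variance sigma^2 * int_0^t exp(-2 theta (t - s)) ds = sigma^2 * (1 - exp(-2 theta t)) / (2 theta).
With theta = 8, sigma = 1/3, x_0 = -1/4:
  E[X_t] = -1/4 * exp(-8 t) = -exp(-8*t)/4
  Var(X_t) = (1/3)^2 * (1 - exp(-2*8 t)) / (2 * 8) = 1/144 - exp(-16*t)/144.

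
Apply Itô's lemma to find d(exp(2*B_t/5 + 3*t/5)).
d(exp(2*B_t/5 + 3*t/5)) = (17*exp(2*B_t/5 + 3*t/5)/25) dt + (2*exp(2*B_t/5 + 3*t/5)/5) dB_t

Itô's formula for f(t, x): d f(t, B_t) = (f_t + (1/2) f_xx) dt + f_x dB_t. Compute partials of f(t, x) = exp(3*t/5 + 2*x/5):
  f_t(t,x)  = 3*exp(3*t/5 + 2*x/5)/5
  f_x(t,x)  = 2*exp(3*t/5 + 2*x/5)/5
  f_xx(t,x) = 4*exp(3*t/5 + 2*x/5)/25
Assemble drift = f_t + (1/2) f_xx = 17*exp(3*t/5 + 2*x/5)/25 and diffusion = f_x = 2*exp(3*t/5 + 2*x/5)/5. Substituting x = B_t:
  d(exp(2*B_t/5 + 3*t/5)) = (17*exp(2*B_t/5 + 3*t/5)/25) dt + (2*exp(2*B_t/5 + 3*t/5)/5) dB_t.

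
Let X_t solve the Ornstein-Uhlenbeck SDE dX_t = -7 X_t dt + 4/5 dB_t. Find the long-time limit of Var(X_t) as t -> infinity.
lim Var(X_t) = 8/175

The OU SDE dX = -theta X dt + sigma dB admits the integrating factor exp(theta t): d(exp(theta t) X_t) = sigma exp(theta t) dB_t. Integrating from 0 to t gives X_t = x_0 * exp(-theta t) + sigma * int_0^t exp(-theta (t-s)) dB_s for any initial x_0. The Itô integral has variance (by the Itô isometry) sigma^2 * int_0^t exp(-2 theta (t - s)) ds = sigma^2 * (1 - exp(-2 theta t)) / (2 theta), independent of x_0.
With theta = 7, sigma = 4/5:
  Var(X_t) = (4/5)^2 * (1 - exp(-2*7 t)) / (2 * 7) = 8/175 - 8*exp(-14*t)/175.
As t -> infinity, exp(-2*7 t) -> 0, so the stationary variance is sigma^2 / (2 theta) = 8/175.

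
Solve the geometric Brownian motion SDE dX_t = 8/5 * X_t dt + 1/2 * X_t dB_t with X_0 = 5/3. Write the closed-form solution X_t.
X_t = 5/3 * exp((59/40) * t + (1/2) * B_t)

For GBM dX = mu X dt + sigma X dB with X_0 = x_0, apply Itô to Y = log X: dY = (mu - sigma^2/2) dt + sigma dB, so Y_t = log(x_0) + (mu - sigma^2/2) t + sigma B_t and hence X_t = x_0 * exp((mu - sigma^2/2) t + sigma B_t).
With mu = 8/5, sigma = 1/2, x_0 = 5/3, this gives:
  X_t = 5/3 * exp((59/40) * t + (1/2) * B_t).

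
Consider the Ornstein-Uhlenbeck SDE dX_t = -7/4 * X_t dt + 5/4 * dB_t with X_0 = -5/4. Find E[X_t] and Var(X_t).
E[X_t] = -5*exp(-7*t/4)/4; Var(X_t) = 25/56 - 25*exp(-7*t/2)/56

The OU SDE dX = -theta X dt + sigma dB admits the integrating factor exp(theta t): d(exp(theta t) X_t) = sigma exp(theta t) dB_t. Integrating from 0 to t:
  X_t = x_0 * exp(-theta t) + sigma * int_0^t exp(-theta (t-s)) dB_s.
The Itô integral has mean 0 and (by the Itô isometry) variance sigma^2 * int_0^t exp(-2 theta (t - s)) ds = sigma^2 * (1 - exp(-2 theta t)) / (2 theta).
With theta = 7/4, sigma = 5/4, x_0 = -5/4:
  E[X_t] = -5/4 * exp(-7/4 t) = -5*exp(-7*t/4)/4
  Var(X_t) = (5/4)^2 * (1 - exp(-2*7/4 t)) / (2 * 7/4) = 25/56 - 25*exp(-7*t/2)/56.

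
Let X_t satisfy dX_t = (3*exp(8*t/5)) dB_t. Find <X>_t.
<X>_t = 45*exp(16*t/5)/16 - 45/16

For an Itô process dX_t = a(t) dt + b(t) dB_t, the quadratic variation is <X>_t = int_0^t b(s)^2 ds (the drift term does not contribute). Here b(s) = 3*exp(8*s/5), so
  b(s)^2 = 9*exp(16*s/5).
Integrating from 0 to t:
  <X>_t = int_0^t (9*exp(16*s/5)) ds = 45*exp(16*t/5)/16 - 45/16.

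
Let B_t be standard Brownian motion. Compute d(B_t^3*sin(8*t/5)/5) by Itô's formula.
d(B_t^3*sin(8*t/5)/5) = (B_t*(8*B_t^2*cos(8*t/5) + 15*sin(8*t/5))/25) dt + (3*B_t^2*sin(8*t/5)/5) dB_t

Itô's formula for f(t, x): d f(t, B_t) = (f_t + (1/2) f_xx) dt + f_x dB_t. Compute partials of f(t, x) = x^3*sin(8*t/5)/5:
  f_t(t,x)  = 8*x^3*cos(8*t/5)/25
  f_x(t,x)  = 3*x^2*sin(8*t/5)/5
  f_xx(t,x) = 6*x*sin(8*t/5)/5
Assemble drift = f_t + (1/2) f_xx = x*(8*x^2*cos(8*t/5) + 15*sin(8*t/5))/25 and diffusion = f_x = 3*x^2*sin(8*t/5)/5. Substituting x = B_t:
  d(B_t^3*sin(8*t/5)/5) = (B_t*(8*B_t^2*cos(8*t/5) + 15*sin(8*t/5))/25) dt + (3*B_t^2*sin(8*t/5)/5) dB_t.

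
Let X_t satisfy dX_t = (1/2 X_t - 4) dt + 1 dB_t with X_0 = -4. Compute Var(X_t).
Var(X_t) = exp(t) - 1

The variance V(t) = Var(X_t) satisfies V'(t) = 2 a V(t) + c^2 with V(0) = 0 (drift coefficient is linear in X, diffusion is constant). With a = 1/2, c = 1, the solution is
  V(t) = (c^2 / (2 a)) * (exp(2 a t) - 1)
       = (1^2 / (2*(1/2))) * (exp(1 t) - 1)
       = exp(t) - 1.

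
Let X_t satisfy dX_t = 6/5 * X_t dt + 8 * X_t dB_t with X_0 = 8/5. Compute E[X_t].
E[X_t] = 8*exp(6*t/5)/5

For GBM dX = mu X dt + sigma X dB with X_0 = x_0, apply Itô to Y = log X: dY = (mu - sigma^2/2) dt + sigma dB, so Y_t = log(x_0) + (mu - sigma^2/2) t + sigma B_t and hence X_t = x_0 * exp((mu - sigma^2/2) t + sigma B_t).
With mu = 6/5, sigma = 8, x_0 = 8/5, this gives:
  X_t = 8/5 * exp((-154/5) * t + (8) * B_t).
Since sigma*B_t ~ Normal(0, sigma^2 t), E[exp(sigma*B_t)] = exp(sigma^2 t / 2); so E[X_t] = x_0 * exp((mu - sigma^2/2) t) * exp(sigma^2 t / 2) = x_0 * exp(mu t) = 8*exp(6*t/5)/5.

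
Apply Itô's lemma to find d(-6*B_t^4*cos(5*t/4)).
d(-6*B_t^4*cos(5*t/4)) = (B_t^2*(15*B_t^2*sin(5*t/4)/2 - 36*cos(5*t/4))) dt + (-24*B_t^3*cos(5*t/4)) dB_t

Itô's formula for f(t, x): d f(t, B_t) = (f_t + (1/2) f_xx) dt + f_x dB_t. Compute partials of f(t, x) = -6*x^4*cos(5*t/4):
  f_t(t,x)  = 15*x^4*sin(5*t/4)/2
  f_x(t,x)  = -24*x^3*cos(5*t/4)
  f_xx(t,x) = -72*x^2*cos(5*t/4)
Assemble drift = f_t + (1/2) f_xx = x^2*(15*x^2*sin(5*t/4)/2 - 36*cos(5*t/4)) and diffusion = f_x = -24*x^3*cos(5*t/4). Substituting x = B_t:
  d(-6*B_t^4*cos(5*t/4)) = (B_t^2*(15*B_t^2*sin(5*t/4)/2 - 36*cos(5*t/4))) dt + (-24*B_t^3*cos(5*t/4)) dB_t.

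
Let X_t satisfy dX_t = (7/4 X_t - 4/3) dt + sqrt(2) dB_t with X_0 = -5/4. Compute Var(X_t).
Var(X_t) = 4*exp(7*t/2)/7 - 4/7

The variance V(t) = Var(X_t) satisfies V'(t) = 2 a V(t) + c^2 with V(0) = 0 (drift coefficient is linear in X, diffusion is constant). With a = 7/4, c = sqrt(2), the solution is
  V(t) = (c^2 / (2 a)) * (exp(2 a t) - 1)
       = (sqrt(2)^2 / (2*(7/4))) * (exp((7/2) t) - 1)
       = 4*exp(7*t/2)/7 - 4/7.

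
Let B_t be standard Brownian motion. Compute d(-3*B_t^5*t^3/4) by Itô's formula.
d(-3*B_t^5*t^3/4) = (3*B_t^3*t^2*(-3*B_t^2 - 10*t)/4) dt + (-15*B_t^4*t^3/4) dB_t

Itô's formula for f(t, x): d f(t, B_t) = (f_t + (1/2) f_xx) dt + f_x dB_t. Compute partials of f(t, x) = -3*t^3*x^5/4:
  f_t(t,x)  = -9*t^2*x^5/4
  f_x(t,x)  = -15*t^3*x^4/4
  f_xx(t,x) = -15*t^3*x^3
Assemble drift = f_t + (1/2) f_xx = 3*t^2*x^3*(-10*t - 3*x^2)/4 and diffusion = f_x = -15*t^3*x^4/4. Substituting x = B_t:
  d(-3*B_t^5*t^3/4) = (3*B_t^3*t^2*(-3*B_t^2 - 10*t)/4) dt + (-15*B_t^4*t^3/4) dB_t.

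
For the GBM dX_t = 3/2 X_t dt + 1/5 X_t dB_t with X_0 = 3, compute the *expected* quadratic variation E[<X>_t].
E[<X>_t] = 9*exp(76*t/25)/76 - 9/76

<X>_t = int_0^t ((1/5) * X_s)^2 ds. Taking expectation inside the integral: E[<X>_t] = (1/5)^2 * int_0^t E[X_s^2] ds. For GBM, E[X_s^2] = x_0^2 * exp((2 mu + sigma^2) s). Integrating:
  E[<X>_t] = (1/5)^2 * 3^2 * (exp((2*(3/2) + (1/5)^2) t) - 1) / (2*(3/2) + (1/5)^2)
           = (1/5)^2 * 3^2 * (exp((76/25) t) - 1) / (76/25) = 9*exp(76*t/25)/76 - 9/76.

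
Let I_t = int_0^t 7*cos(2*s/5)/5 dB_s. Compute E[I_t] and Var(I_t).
E[I_t] = 0; Var(I_t) = 49*t/50 + 49*sin(4*t/5)/40

The Itô integral of a deterministic integrand f(s) has mean 0 because each increment f(s) * (B_{s+ds} - B_s) has mean 0. By the Itô isometry:
  Var( int_0^t f(s) dB_s ) = E[ (int_0^t f(s) dB_s)^2 ] = int_0^t f(s)^2 ds.
Here f(s) = 7*cos(2*s/5)/5, so f(s)^2 = 49*cos(2*s/5)^2/25. Integrate:
  int_0^t (49*cos(2*s/5)^2/25) ds = 49*t/50 + 49*sin(4*t/5)/40.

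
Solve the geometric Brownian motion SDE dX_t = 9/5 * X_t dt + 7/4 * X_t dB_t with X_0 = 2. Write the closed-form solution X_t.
X_t = 2 * exp((43/160) * t + (7/4) * B_t)

For GBM dX = mu X dt + sigma X dB with X_0 = x_0, apply Itô to Y = log X: dY = (mu - sigma^2/2) dt + sigma dB, so Y_t = log(x_0) + (mu - sigma^2/2) t + sigma B_t and hence X_t = x_0 * exp((mu - sigma^2/2) t + sigma B_t).
With mu = 9/5, sigma = 7/4, x_0 = 2, this gives:
  X_t = 2 * exp((43/160) * t + (7/4) * B_t).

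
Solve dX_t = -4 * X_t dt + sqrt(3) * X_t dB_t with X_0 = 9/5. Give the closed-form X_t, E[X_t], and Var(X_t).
X_t = 9/5 * exp((-11/2) t + (sqrt(3)) B_t); E[X_t] = 9*exp(-4*t)/5; Var(X_t) = (81*exp(3*t) - 81)*exp(-8*t)/25

For GBM dX = mu X dt + sigma X dB with X_0 = x_0, apply Itô to Y = log X: dY = (mu - sigma^2/2) dt + sigma dB, so Y_t = log(x_0) + (mu - sigma^2/2) t + sigma B_t and hence X_t = x_0 * exp((mu - sigma^2/2) t + sigma B_t).
With mu = -4, sigma = sqrt(3), x_0 = 9/5, this gives:
  X_t = 9/5 * exp((-11/2) * t + (sqrt(3)) * B_t).
Since sigma*B_t ~ Normal(0, sigma^2 t), E[exp(sigma*B_t)] = exp(sigma^2 t / 2); so E[X_t] = x_0 * exp((mu - sigma^2/2) t) * exp(sigma^2 t / 2) = x_0 * exp(mu t) = 9*exp(-4*t)/5.
Var(X_t) = E[X_t^2] - (E[X_t])^2 = x_0^2 * exp(2 mu t) * (exp(sigma^2 t) - 1) = (81*exp(3*t) - 81)*exp(-8*t)/25.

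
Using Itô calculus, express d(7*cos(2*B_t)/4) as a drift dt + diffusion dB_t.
d(7*cos(2*B_t)/4) = (-7*cos(2*B_t)/2) dt + (-7*sin(2*B_t)/2) dB_t

Itô's formula for f(B_t) gives d f(B_t) = f'(B_t) dB_t + (1/2) f''(B_t) dt. Compute derivatives of f(x) = 7*cos(2*x)/4:
  f'(x)  = -7*sin(2*x)/2
  f''(x) = -7*cos(2*x)
Substitute x = B_t and multiply the f'' term by 1/2:
  drift     = (1/2) * (-7*cos(2*x)) evaluated at B_t = -7*cos(2*B_t)/2
  diffusion = (-7*sin(2*x)/2) evaluated at B_t = -7*sin(2*B_t)/2
Therefore d(7*cos(2*B_t)/4) = (-7*cos(2*B_t)/2) dt + (-7*sin(2*B_t)/2) dB_t.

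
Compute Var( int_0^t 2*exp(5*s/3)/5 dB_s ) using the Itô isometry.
Var = 6*exp(10*t/3)/125 - 6/125

The Itô integral of a deterministic integrand f(s) has mean 0 because each increment f(s) * (B_{s+ds} - B_s) has mean 0. By the Itô isometry:
  Var( int_0^t f(s) dB_s ) = E[ (int_0^t f(s) dB_s)^2 ] = int_0^t f(s)^2 ds.
Here f(s) = 2*exp(5*s/3)/5, so f(s)^2 = 4*exp(10*s/3)/25. Integrate:
  int_0^t (4*exp(10*s/3)/25) ds = 6*exp(10*t/3)/125 - 6/125.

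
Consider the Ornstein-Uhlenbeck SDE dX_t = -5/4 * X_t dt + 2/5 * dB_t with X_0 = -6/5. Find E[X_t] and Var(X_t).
E[X_t] = -6*exp(-5*t/4)/5; Var(X_t) = 8/125 - 8*exp(-5*t/2)/125

The OU SDE dX = -theta X dt + sigma dB admits the integrating factor exp(theta t): d(exp(theta t) X_t) = sigma exp(theta t) dB_t. Integrating from 0 to t:
  X_t = x_0 * exp(-theta t) + sigma * int_0^t exp(-theta (t-s)) dB_s.
The Itô integral has mean 0 and (by the Itô isometry) variance sigma^2 * int_0^t exp(-2 theta (t - s)) ds = sigma^2 * (1 - exp(-2 theta t)) / (2 theta).
With theta = 5/4, sigma = 2/5, x_0 = -6/5:
  E[X_t] = -6/5 * exp(-5/4 t) = -6*exp(-5*t/4)/5
  Var(X_t) = (2/5)^2 * (1 - exp(-2*5/4 t)) / (2 * 5/4) = 8/125 - 8*exp(-5*t/2)/125.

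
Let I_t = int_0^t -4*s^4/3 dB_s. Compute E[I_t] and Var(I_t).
E[I_t] = 0; Var(I_t) = 16*t^9/81

The Itô integral of a deterministic integrand f(s) has mean 0 because each increment f(s) * (B_{s+ds} - B_s) has mean 0. By the Itô isometry:
  Var( int_0^t f(s) dB_s ) = E[ (int_0^t f(s) dB_s)^2 ] = int_0^t f(s)^2 ds.
Here f(s) = -4*s^4/3, so f(s)^2 = 16*s^8/9. Integrate:
  int_0^t (16*s^8/9) ds = 16*t^9/81.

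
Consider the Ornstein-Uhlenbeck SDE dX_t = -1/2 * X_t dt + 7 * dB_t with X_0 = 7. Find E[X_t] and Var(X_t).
E[X_t] = 7*exp(-t/2); Var(X_t) = 49 - 49*exp(-t)

The OU SDE dX = -theta X dt + sigma dB admits the integrating factor exp(theta t): d(exp(theta t) X_t) = sigma exp(theta t) dB_t. Integrating from 0 to t:
  X_t = x_0 * exp(-theta t) + sigma * int_0^t exp(-theta (t-s)) dB_s.
The Itô integral has mean 0 and (by the Itô isometry) variance sigma^2 * int_0^t exp(-2 theta (t - s)) ds = sigma^2 * (1 - exp(-2 theta t)) / (2 theta).
With theta = 1/2, sigma = 7, x_0 = 7:
  E[X_t] = 7 * exp(-1/2 t) = 7*exp(-t/2)
  Var(X_t) = (7)^2 * (1 - exp(-2*1/2 t)) / (2 * 1/2) = 49 - 49*exp(-t).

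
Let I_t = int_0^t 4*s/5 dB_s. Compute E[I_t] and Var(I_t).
E[I_t] = 0; Var(I_t) = 16*t^3/75

The Itô integral of a deterministic integrand f(s) has mean 0 because each increment f(s) * (B_{s+ds} - B_s) has mean 0. By the Itô isometry:
  Var( int_0^t f(s) dB_s ) = E[ (int_0^t f(s) dB_s)^2 ] = int_0^t f(s)^2 ds.
Here f(s) = 4*s/5, so f(s)^2 = 16*s^2/25. Integrate:
  int_0^t (16*s^2/25) ds = 16*t^3/75.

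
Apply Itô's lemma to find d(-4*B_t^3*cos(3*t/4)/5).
d(-4*B_t^3*cos(3*t/4)/5) = (3*B_t*(B_t^2*sin(3*t/4) - 4*cos(3*t/4))/5) dt + (-12*B_t^2*cos(3*t/4)/5) dB_t

Itô's formula for f(t, x): d f(t, B_t) = (f_t + (1/2) f_xx) dt + f_x dB_t. Compute partials of f(t, x) = -4*x^3*cos(3*t/4)/5:
  f_t(t,x)  = 3*x^3*sin(3*t/4)/5
  f_x(t,x)  = -12*x^2*cos(3*t/4)/5
  f_xx(t,x) = -24*x*cos(3*t/4)/5
Assemble drift = f_t + (1/2) f_xx = 3*x*(x^2*sin(3*t/4) - 4*cos(3*t/4))/5 and diffusion = f_x = -12*x^2*cos(3*t/4)/5. Substituting x = B_t:
  d(-4*B_t^3*cos(3*t/4)/5) = (3*B_t*(B_t^2*sin(3*t/4) - 4*cos(3*t/4))/5) dt + (-12*B_t^2*cos(3*t/4)/5) dB_t.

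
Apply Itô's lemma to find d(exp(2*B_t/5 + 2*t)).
d(exp(2*B_t/5 + 2*t)) = (52*exp(2*B_t/5 + 2*t)/25) dt + (2*exp(2*B_t/5 + 2*t)/5) dB_t

Itô's formula for f(t, x): d f(t, B_t) = (f_t + (1/2) f_xx) dt + f_x dB_t. Compute partials of f(t, x) = exp(2*t + 2*x/5):
  f_t(t,x)  = 2*exp(2*t + 2*x/5)
  f_x(t,x)  = 2*exp(2*t + 2*x/5)/5
  f_xx(t,x) = 4*exp(2*t + 2*x/5)/25
Assemble drift = f_t + (1/2) f_xx = 52*exp(2*t + 2*x/5)/25 and diffusion = f_x = 2*exp(2*t + 2*x/5)/5. Substituting x = B_t:
  d(exp(2*B_t/5 + 2*t)) = (52*exp(2*B_t/5 + 2*t)/25) dt + (2*exp(2*B_t/5 + 2*t)/5) dB_t.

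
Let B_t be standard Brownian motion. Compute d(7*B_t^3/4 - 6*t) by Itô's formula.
d(7*B_t^3/4 - 6*t) = (21*B_t/4 - 6) dt + (21*B_t^2/4) dB_t

Itô's formula for f(t, x): d f(t, B_t) = (f_t + (1/2) f_xx) dt + f_x dB_t. Compute partials of f(t, x) = -6*t + 7*x^3/4:
  f_t(t,x)  = -6
  f_x(t,x)  = 21*x^2/4
  f_xx(t,x) = 21*x/2
Assemble drift = f_t + (1/2) f_xx = 21*x/4 - 6 and diffusion = f_x = 21*x^2/4. Substituting x = B_t:
  d(7*B_t^3/4 - 6*t) = (21*B_t/4 - 6) dt + (21*B_t^2/4) dB_t.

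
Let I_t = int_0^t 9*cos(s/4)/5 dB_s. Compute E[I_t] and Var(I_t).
E[I_t] = 0; Var(I_t) = 81*t/50 + 81*sin(t/2)/25

The Itô integral of a deterministic integrand f(s) has mean 0 because each increment f(s) * (B_{s+ds} - B_s) has mean 0. By the Itô isometry:
  Var( int_0^t f(s) dB_s ) = E[ (int_0^t f(s) dB_s)^2 ] = int_0^t f(s)^2 ds.
Here f(s) = 9*cos(s/4)/5, so f(s)^2 = 81*cos(s/4)^2/25. Integrate:
  int_0^t (81*cos(s/4)^2/25) ds = 81*t/50 + 81*sin(t/2)/25.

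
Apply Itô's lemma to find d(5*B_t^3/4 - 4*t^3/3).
d(5*B_t^3/4 - 4*t^3/3) = (15*B_t/4 - 4*t^2) dt + (15*B_t^2/4) dB_t

Itô's formula for f(t, x): d f(t, B_t) = (f_t + (1/2) f_xx) dt + f_x dB_t. Compute partials of f(t, x) = -4*t^3/3 + 5*x^3/4:
  f_t(t,x)  = -4*t^2
  f_x(t,x)  = 15*x^2/4
  f_xx(t,x) = 15*x/2
Assemble drift = f_t + (1/2) f_xx = -4*t^2 + 15*x/4 and diffusion = f_x = 15*x^2/4. Substituting x = B_t:
  d(5*B_t^3/4 - 4*t^3/3) = (15*B_t/4 - 4*t^2) dt + (15*B_t^2/4) dB_t.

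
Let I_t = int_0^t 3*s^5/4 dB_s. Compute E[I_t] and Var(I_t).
E[I_t] = 0; Var(I_t) = 9*t^11/176

The Itô integral of a deterministic integrand f(s) has mean 0 because each increment f(s) * (B_{s+ds} - B_s) has mean 0. By the Itô isometry:
  Var( int_0^t f(s) dB_s ) = E[ (int_0^t f(s) dB_s)^2 ] = int_0^t f(s)^2 ds.
Here f(s) = 3*s^5/4, so f(s)^2 = 9*s^10/16. Integrate:
  int_0^t (9*s^10/16) ds = 9*t^11/176.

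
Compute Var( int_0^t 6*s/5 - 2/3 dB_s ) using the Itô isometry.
Var = 4*t*(27*t^2 - 45*t + 25)/225

The Itô integral of a deterministic integrand f(s) has mean 0 because each increment f(s) * (B_{s+ds} - B_s) has mean 0. By the Itô isometry:
  Var( int_0^t f(s) dB_s ) = E[ (int_0^t f(s) dB_s)^2 ] = int_0^t f(s)^2 ds.
Here f(s) = 6*s/5 - 2/3, so f(s)^2 = 4*(9*s - 5)^2/225. Integrate:
  int_0^t (4*(9*s - 5)^2/225) ds = 4*t*(27*t^2 - 45*t + 25)/225.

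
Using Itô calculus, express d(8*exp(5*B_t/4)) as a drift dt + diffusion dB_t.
d(8*exp(5*B_t/4)) = (25*exp(5*B_t/4)/4) dt + (10*exp(5*B_t/4)) dB_t

Itô's formula for f(B_t) gives d f(B_t) = f'(B_t) dB_t + (1/2) f''(B_t) dt. Compute derivatives of f(x) = 8*exp(5*x/4):
  f'(x)  = 10*exp(5*x/4)
  f''(x) = 25*exp(5*x/4)/2
Substitute x = B_t and multiply the f'' term by 1/2:
  drift     = (1/2) * (25*exp(5*x/4)/2) evaluated at B_t = 25*exp(5*B_t/4)/4
  diffusion = (10*exp(5*x/4)) evaluated at B_t = 10*exp(5*B_t/4)
Therefore d(8*exp(5*B_t/4)) = (25*exp(5*B_t/4)/4) dt + (10*exp(5*B_t/4)) dB_t.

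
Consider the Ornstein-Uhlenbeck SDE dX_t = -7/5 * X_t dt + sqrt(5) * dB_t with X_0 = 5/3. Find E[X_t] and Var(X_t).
E[X_t] = 5*exp(-7*t/5)/3; Var(X_t) = 25/14 - 25*exp(-14*t/5)/14

The OU SDE dX = -theta X dt + sigma dB admits the integrating factor exp(theta t): d(exp(theta t) X_t) = sigma exp(theta t) dB_t. Integrating from 0 to t:
  X_t = x_0 * exp(-theta t) + sigma * int_0^t exp(-theta (t-s)) dB_s.
The Itô integral has mean 0 and (by the Itô isometry) variance sigma^2 * int_0^t exp(-2 theta (t - s)) ds = sigma^2 * (1 - exp(-2 theta t)) / (2 theta).
With theta = 7/5, sigma = sqrt(5), x_0 = 5/3:
  E[X_t] = 5/3 * exp(-7/5 t) = 5*exp(-7*t/5)/3
  Var(X_t) = (sqrt(5))^2 * (1 - exp(-2*7/5 t)) / (2 * 7/5) = 25/14 - 25*exp(-14*t/5)/14.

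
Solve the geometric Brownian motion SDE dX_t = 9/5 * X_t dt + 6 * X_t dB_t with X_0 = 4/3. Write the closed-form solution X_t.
X_t = 4/3 * exp((-81/5) * t + (6) * B_t)

For GBM dX = mu X dt + sigma X dB with X_0 = x_0, apply Itô to Y = log X: dY = (mu - sigma^2/2) dt + sigma dB, so Y_t = log(x_0) + (mu - sigma^2/2) t + sigma B_t and hence X_t = x_0 * exp((mu - sigma^2/2) t + sigma B_t).
With mu = 9/5, sigma = 6, x_0 = 4/3, this gives:
  X_t = 4/3 * exp((-81/5) * t + (6) * B_t).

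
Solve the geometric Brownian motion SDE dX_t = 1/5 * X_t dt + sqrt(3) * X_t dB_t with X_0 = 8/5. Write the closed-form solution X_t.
X_t = 8/5 * exp((-13/10) * t + (sqrt(3)) * B_t)

For GBM dX = mu X dt + sigma X dB with X_0 = x_0, apply Itô to Y = log X: dY = (mu - sigma^2/2) dt + sigma dB, so Y_t = log(x_0) + (mu - sigma^2/2) t + sigma B_t and hence X_t = x_0 * exp((mu - sigma^2/2) t + sigma B_t).
With mu = 1/5, sigma = sqrt(3), x_0 = 8/5, this gives:
  X_t = 8/5 * exp((-13/10) * t + (sqrt(3)) * B_t).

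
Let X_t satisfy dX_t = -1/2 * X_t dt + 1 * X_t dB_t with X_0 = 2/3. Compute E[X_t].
E[X_t] = 2*exp(-t/2)/3

For GBM dX = mu X dt + sigma X dB with X_0 = x_0, apply Itô to Y = log X: dY = (mu - sigma^2/2) dt + sigma dB, so Y_t = log(x_0) + (mu - sigma^2/2) t + sigma B_t and hence X_t = x_0 * exp((mu - sigma^2/2) t + sigma B_t).
With mu = -1/2, sigma = 1, x_0 = 2/3, this gives:
  X_t = 2/3 * exp((-1) * t + (1) * B_t).
Since sigma*B_t ~ Normal(0, sigma^2 t), E[exp(sigma*B_t)] = exp(sigma^2 t / 2); so E[X_t] = x_0 * exp((mu - sigma^2/2) t) * exp(sigma^2 t / 2) = x_0 * exp(mu t) = 2*exp(-t/2)/3.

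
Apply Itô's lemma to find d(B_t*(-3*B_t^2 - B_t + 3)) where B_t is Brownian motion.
d(B_t*(-3*B_t^2 - B_t + 3)) = (-9*B_t - 1) dt + (-9*B_t^2 - 2*B_t + 3) dB_t

Itô's formula for f(B_t) gives d f(B_t) = f'(B_t) dB_t + (1/2) f''(B_t) dt. Compute derivatives of f(x) = x*(-3*x^2 - x + 3):
  f'(x)  = -9*x^2 - 2*x + 3
  f''(x) = -18*x - 2
Substitute x = B_t and multiply the f'' term by 1/2:
  drift     = (1/2) * (-18*x - 2) evaluated at B_t = -9*B_t - 1
  diffusion = (-9*x^2 - 2*x + 3) evaluated at B_t = -9*B_t^2 - 2*B_t + 3
Therefore d(B_t*(-3*B_t^2 - B_t + 3)) = (-9*B_t - 1) dt + (-9*B_t^2 - 2*B_t + 3) dB_t.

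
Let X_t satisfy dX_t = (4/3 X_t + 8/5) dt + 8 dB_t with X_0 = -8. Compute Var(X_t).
Var(X_t) = 24*exp(8*t/3) - 24

The variance V(t) = Var(X_t) satisfies V'(t) = 2 a V(t) + c^2 with V(0) = 0 (drift coefficient is linear in X, diffusion is constant). With a = 4/3, c = 8, the solution is
  V(t) = (c^2 / (2 a)) * (exp(2 a t) - 1)
       = (8^2 / (2*(4/3))) * (exp((8/3) t) - 1)
       = 24*exp(8*t/3) - 24.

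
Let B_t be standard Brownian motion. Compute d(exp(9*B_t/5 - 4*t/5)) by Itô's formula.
d(exp(9*B_t/5 - 4*t/5)) = (41*exp(9*B_t/5 - 4*t/5)/50) dt + (9*exp(9*B_t/5 - 4*t/5)/5) dB_t

Itô's formula for f(t, x): d f(t, B_t) = (f_t + (1/2) f_xx) dt + f_x dB_t. Compute partials of f(t, x) = exp(-4*t/5 + 9*x/5):
  f_t(t,x)  = -4*exp(-4*t/5 + 9*x/5)/5
  f_x(t,x)  = 9*exp(-4*t/5 + 9*x/5)/5
  f_xx(t,x) = 81*exp(-4*t/5 + 9*x/5)/25
Assemble drift = f_t + (1/2) f_xx = 41*exp(-4*t/5 + 9*x/5)/50 and diffusion = f_x = 9*exp(-4*t/5 + 9*x/5)/5. Substituting x = B_t:
  d(exp(9*B_t/5 - 4*t/5)) = (41*exp(9*B_t/5 - 4*t/5)/50) dt + (9*exp(9*B_t/5 - 4*t/5)/5) dB_t.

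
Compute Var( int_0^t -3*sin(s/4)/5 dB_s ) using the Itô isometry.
Var = 9*t/50 - 9*sin(t/2)/25

The Itô integral of a deterministic integrand f(s) has mean 0 because each increment f(s) * (B_{s+ds} - B_s) has mean 0. By the Itô isometry:
  Var( int_0^t f(s) dB_s ) = E[ (int_0^t f(s) dB_s)^2 ] = int_0^t f(s)^2 ds.
Here f(s) = -3*sin(s/4)/5, so f(s)^2 = 9*sin(s/4)^2/25. Integrate:
  int_0^t (9*sin(s/4)^2/25) ds = 9*t/50 - 9*sin(t/2)/25.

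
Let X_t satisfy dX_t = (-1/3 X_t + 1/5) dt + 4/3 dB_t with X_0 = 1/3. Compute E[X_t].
E[X_t] = 3/5 - 4*exp(-t/3)/15

Taking expectations and using E[dB_t] = 0, the mean m(t) = E[X_t] satisfies the ODE m'(t) = a m(t) + b with m(0) = x_0. With a = -1/3, b = 1/5, x_0 = 1/3, the solution is
  m(t) = x_0 * exp(a t) + (b/a) * (exp(a t) - 1)
       = (1/3) * exp((-1/3) t) + ((1/5)/(-1/3)) * (exp((-1/3) t) - 1)
       = 3/5 - 4*exp(-t/3)/15.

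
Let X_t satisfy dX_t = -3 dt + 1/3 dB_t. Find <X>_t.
<X>_t = t/9

For an Itô process dX_t = a(t) dt + b(t) dB_t, the quadratic variation is <X>_t = int_0^t b(s)^2 ds (the drift term does not contribute). Here b(s) = 1/3, so
  b(s)^2 = 1/9.
Integrating from 0 to t:
  <X>_t = int_0^t (1/9) ds = t/9.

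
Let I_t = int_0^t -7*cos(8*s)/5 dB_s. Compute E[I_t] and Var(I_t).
E[I_t] = 0; Var(I_t) = 49*t/50 + 49*sin(8*t)*cos(8*t)/400

The Itô integral of a deterministic integrand f(s) has mean 0 because each increment f(s) * (B_{s+ds} - B_s) has mean 0. By the Itô isometry:
  Var( int_0^t f(s) dB_s ) = E[ (int_0^t f(s) dB_s)^2 ] = int_0^t f(s)^2 ds.
Here f(s) = -7*cos(8*s)/5, so f(s)^2 = 49*cos(8*s)^2/25. Integrate:
  int_0^t (49*cos(8*s)^2/25) ds = 49*t/50 + 49*sin(8*t)*cos(8*t)/400.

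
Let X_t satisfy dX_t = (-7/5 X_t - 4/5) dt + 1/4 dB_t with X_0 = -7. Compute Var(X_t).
Var(X_t) = 5/224 - 5*exp(-14*t/5)/224

The variance V(t) = Var(X_t) satisfies V'(t) = 2 a V(t) + c^2 with V(0) = 0 (drift coefficient is linear in X, diffusion is constant). With a = -7/5, c = 1/4, the solution is
  V(t) = (c^2 / (2 a)) * (exp(2 a t) - 1)
       = ((1/4)^2 / (2*(-7/5))) * (exp((-14/5) t) - 1)
       = 5/224 - 5*exp(-14*t/5)/224.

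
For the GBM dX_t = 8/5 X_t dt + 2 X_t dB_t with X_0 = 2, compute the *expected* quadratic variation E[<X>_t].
E[<X>_t] = 20*exp(36*t/5)/9 - 20/9

<X>_t = int_0^t (2 * X_s)^2 ds. Taking expectation inside the integral: E[<X>_t] = 2^2 * int_0^t E[X_s^2] ds. For GBM, E[X_s^2] = x_0^2 * exp((2 mu + sigma^2) s). Integrating:
  E[<X>_t] = 2^2 * 2^2 * (exp((2*(8/5) + 2^2) t) - 1) / (2*(8/5) + 2^2)
           = 2^2 * 2^2 * (exp((36/5) t) - 1) / (36/5) = 20*exp(36*t/5)/9 - 20/9.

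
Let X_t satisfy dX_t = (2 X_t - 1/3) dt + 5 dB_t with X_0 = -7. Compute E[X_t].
E[X_t] = 1/6 - 43*exp(2*t)/6

Taking expectations and using E[dB_t] = 0, the mean m(t) = E[X_t] satisfies the ODE m'(t) = a m(t) + b with m(0) = x_0. With a = 2, b = -1/3, x_0 = -7, the solution is
  m(t) = x_0 * exp(a t) + (b/a) * (exp(a t) - 1)
       = (-7) * exp(2 t) + ((-1/3)/2) * (exp(2 t) - 1)
       = 1/6 - 43*exp(2*t)/6.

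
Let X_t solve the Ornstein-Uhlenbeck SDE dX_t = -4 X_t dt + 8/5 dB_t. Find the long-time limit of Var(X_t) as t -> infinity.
lim Var(X_t) = 8/25

The OU SDE dX = -theta X dt + sigma dB admits the integrating factor exp(theta t): d(exp(theta t) X_t) = sigma exp(theta t) dB_t. Integrating from 0 to t gives X_t = x_0 * exp(-theta t) + sigma * int_0^t exp(-theta (t-s)) dB_s for any initial x_0. The Itô integral has variance (by the Itô isometry) sigma^2 * int_0^t exp(-2 theta (t - s)) ds = sigma^2 * (1 - exp(-2 theta t)) / (2 theta), independent of x_0.
With theta = 4, sigma = 8/5:
  Var(X_t) = (8/5)^2 * (1 - exp(-2*4 t)) / (2 * 4) = 8/25 - 8*exp(-8*t)/25.
As t -> infinity, exp(-2*4 t) -> 0, so the stationary variance is sigma^2 / (2 theta) = 8/25.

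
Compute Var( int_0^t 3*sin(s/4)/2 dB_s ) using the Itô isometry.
Var = 9*t/8 - 9*sin(t/2)/4

The Itô integral of a deterministic integrand f(s) has mean 0 because each increment f(s) * (B_{s+ds} - B_s) has mean 0. By the Itô isometry:
  Var( int_0^t f(s) dB_s ) = E[ (int_0^t f(s) dB_s)^2 ] = int_0^t f(s)^2 ds.
Here f(s) = 3*sin(s/4)/2, so f(s)^2 = 9*sin(s/4)^2/4. Integrate:
  int_0^t (9*sin(s/4)^2/4) ds = 9*t/8 - 9*sin(t/2)/4.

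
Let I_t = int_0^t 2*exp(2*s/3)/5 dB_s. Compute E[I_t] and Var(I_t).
E[I_t] = 0; Var(I_t) = 3*exp(4*t/3)/25 - 3/25

The Itô integral of a deterministic integrand f(s) has mean 0 because each increment f(s) * (B_{s+ds} - B_s) has mean 0. By the Itô isometry:
  Var( int_0^t f(s) dB_s ) = E[ (int_0^t f(s) dB_s)^2 ] = int_0^t f(s)^2 ds.
Here f(s) = 2*exp(2*s/3)/5, so f(s)^2 = 4*exp(4*s/3)/25. Integrate:
  int_0^t (4*exp(4*s/3)/25) ds = 3*exp(4*t/3)/25 - 3/25.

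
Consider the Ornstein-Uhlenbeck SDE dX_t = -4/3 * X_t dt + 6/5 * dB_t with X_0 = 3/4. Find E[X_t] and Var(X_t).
E[X_t] = 3*exp(-4*t/3)/4; Var(X_t) = 27/50 - 27*exp(-8*t/3)/50

The OU SDE dX = -theta X dt + sigma dB admits the integrating factor exp(theta t): d(exp(theta t) X_t) = sigma exp(theta t) dB_t. Integrating from 0 to t:
  X_t = x_0 * exp(-theta t) + sigma * int_0^t exp(-theta (t-s)) dB_s.
The Itô integral has mean 0 and (by the Itô isometry) variance sigma^2 * int_0^t exp(-2 theta (t - s)) ds = sigma^2 * (1 - exp(-2 theta t)) / (2 theta).
With theta = 4/3, sigma = 6/5, x_0 = 3/4:
  E[X_t] = 3/4 * exp(-4/3 t) = 3*exp(-4*t/3)/4
  Var(X_t) = (6/5)^2 * (1 - exp(-2*4/3 t)) / (2 * 4/3) = 27/50 - 27*exp(-8*t/3)/50.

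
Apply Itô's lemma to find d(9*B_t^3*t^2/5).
d(9*B_t^3*t^2/5) = (9*B_t*t*(2*B_t^2 + 3*t)/5) dt + (27*B_t^2*t^2/5) dB_t

Itô's formula for f(t, x): d f(t, B_t) = (f_t + (1/2) f_xx) dt + f_x dB_t. Compute partials of f(t, x) = 9*t^2*x^3/5:
  f_t(t,x)  = 18*t*x^3/5
  f_x(t,x)  = 27*t^2*x^2/5
  f_xx(t,x) = 54*t^2*x/5
Assemble drift = f_t + (1/2) f_xx = 9*t*x*(3*t + 2*x^2)/5 and diffusion = f_x = 27*t^2*x^2/5. Substituting x = B_t:
  d(9*B_t^3*t^2/5) = (9*B_t*t*(2*B_t^2 + 3*t)/5) dt + (27*B_t^2*t^2/5) dB_t.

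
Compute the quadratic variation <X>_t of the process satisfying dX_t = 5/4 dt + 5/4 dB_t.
<X>_t = 25*t/16

For an Itô process dX_t = a(t) dt + b(t) dB_t, the quadratic variation is <X>_t = int_0^t b(s)^2 ds (the drift term does not contribute). Here b(s) = 5/4, so
  b(s)^2 = 25/16.
Integrating from 0 to t:
  <X>_t = int_0^t (25/16) ds = 25*t/16.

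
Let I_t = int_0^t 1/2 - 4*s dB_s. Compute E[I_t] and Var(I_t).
E[I_t] = 0; Var(I_t) = t*(64*t^2 - 24*t + 3)/12

The Itô integral of a deterministic integrand f(s) has mean 0 because each increment f(s) * (B_{s+ds} - B_s) has mean 0. By the Itô isometry:
  Var( int_0^t f(s) dB_s ) = E[ (int_0^t f(s) dB_s)^2 ] = int_0^t f(s)^2 ds.
Here f(s) = 1/2 - 4*s, so f(s)^2 = (8*s - 1)^2/4. Integrate:
  int_0^t ((8*s - 1)^2/4) ds = t*(64*t^2 - 24*t + 3)/12.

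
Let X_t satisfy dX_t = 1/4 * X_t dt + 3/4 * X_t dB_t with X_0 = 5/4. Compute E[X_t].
E[X_t] = 5*exp(t/4)/4

For GBM dX = mu X dt + sigma X dB with X_0 = x_0, apply Itô to Y = log X: dY = (mu - sigma^2/2) dt + sigma dB, so Y_t = log(x_0) + (mu - sigma^2/2) t + sigma B_t and hence X_t = x_0 * exp((mu - sigma^2/2) t + sigma B_t).
With mu = 1/4, sigma = 3/4, x_0 = 5/4, this gives:
  X_t = 5/4 * exp((-1/32) * t + (3/4) * B_t).
Since sigma*B_t ~ Normal(0, sigma^2 t), E[exp(sigma*B_t)] = exp(sigma^2 t / 2); so E[X_t] = x_0 * exp((mu - sigma^2/2) t) * exp(sigma^2 t / 2) = x_0 * exp(mu t) = 5*exp(t/4)/4.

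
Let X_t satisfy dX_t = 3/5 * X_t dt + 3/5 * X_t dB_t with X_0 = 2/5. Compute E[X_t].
E[X_t] = 2*exp(3*t/5)/5

For GBM dX = mu X dt + sigma X dB with X_0 = x_0, apply Itô to Y = log X: dY = (mu - sigma^2/2) dt + sigma dB, so Y_t = log(x_0) + (mu - sigma^2/2) t + sigma B_t and hence X_t = x_0 * exp((mu - sigma^2/2) t + sigma B_t).
With mu = 3/5, sigma = 3/5, x_0 = 2/5, this gives:
  X_t = 2/5 * exp((21/50) * t + (3/5) * B_t).
Since sigma*B_t ~ Normal(0, sigma^2 t), E[exp(sigma*B_t)] = exp(sigma^2 t / 2); so E[X_t] = x_0 * exp((mu - sigma^2/2) t) * exp(sigma^2 t / 2) = x_0 * exp(mu t) = 2*exp(3*t/5)/5.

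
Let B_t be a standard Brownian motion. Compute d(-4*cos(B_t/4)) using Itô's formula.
d(-4*cos(B_t/4)) = (cos(B_t/4)/8) dt + (sin(B_t/4)) dB_t

Itô's formula for f(B_t) gives d f(B_t) = f'(B_t) dB_t + (1/2) f''(B_t) dt. Compute derivatives of f(x) = -4*cos(x/4):
  f'(x)  = sin(x/4)
  f''(x) = cos(x/4)/4
Substitute x = B_t and multiply the f'' term by 1/2:
  drift     = (1/2) * (cos(x/4)/4) evaluated at B_t = cos(B_t/4)/8
  diffusion = (sin(x/4)) evaluated at B_t = sin(B_t/4)
Therefore d(-4*cos(B_t/4)) = (cos(B_t/4)/8) dt + (sin(B_t/4)) dB_t.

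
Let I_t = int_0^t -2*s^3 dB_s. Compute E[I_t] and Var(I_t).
E[I_t] = 0; Var(I_t) = 4*t^7/7

The Itô integral of a deterministic integrand f(s) has mean 0 because each increment f(s) * (B_{s+ds} - B_s) has mean 0. By the Itô isometry:
  Var( int_0^t f(s) dB_s ) = E[ (int_0^t f(s) dB_s)^2 ] = int_0^t f(s)^2 ds.
Here f(s) = -2*s^3, so f(s)^2 = 4*s^6. Integrate:
  int_0^t (4*s^6) ds = 4*t^7/7.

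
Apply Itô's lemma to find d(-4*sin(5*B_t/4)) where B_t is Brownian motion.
d(-4*sin(5*B_t/4)) = (25*sin(5*B_t/4)/8) dt + (-5*cos(5*B_t/4)) dB_t

Itô's formula for f(B_t) gives d f(B_t) = f'(B_t) dB_t + (1/2) f''(B_t) dt. Compute derivatives of f(x) = -4*sin(5*x/4):
  f'(x)  = -5*cos(5*x/4)
  f''(x) = 25*sin(5*x/4)/4
Substitute x = B_t and multiply the f'' term by 1/2:
  drift     = (1/2) * (25*sin(5*x/4)/4) evaluated at B_t = 25*sin(5*B_t/4)/8
  diffusion = (-5*cos(5*x/4)) evaluated at B_t = -5*cos(5*B_t/4)
Therefore d(-4*sin(5*B_t/4)) = (25*sin(5*B_t/4)/8) dt + (-5*cos(5*B_t/4)) dB_t.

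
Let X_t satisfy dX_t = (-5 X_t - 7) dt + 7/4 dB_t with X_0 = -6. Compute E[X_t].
E[X_t] = -7/5 - 23*exp(-5*t)/5

Taking expectations and using E[dB_t] = 0, the mean m(t) = E[X_t] satisfies the ODE m'(t) = a m(t) + b with m(0) = x_0. With a = -5, b = -7, x_0 = -6, the solution is
  m(t) = x_0 * exp(a t) + (b/a) * (exp(a t) - 1)
       = (-6) * exp((-5) t) + ((-7)/(-5)) * (exp((-5) t) - 1)
       = -7/5 - 23*exp(-5*t)/5.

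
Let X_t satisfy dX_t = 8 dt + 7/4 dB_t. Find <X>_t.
<X>_t = 49*t/16

For an Itô process dX_t = a(t) dt + b(t) dB_t, the quadratic variation is <X>_t = int_0^t b(s)^2 ds (the drift term does not contribute). Here b(s) = 7/4, so
  b(s)^2 = 49/16.
Integrating from 0 to t:
  <X>_t = int_0^t (49/16) ds = 49*t/16.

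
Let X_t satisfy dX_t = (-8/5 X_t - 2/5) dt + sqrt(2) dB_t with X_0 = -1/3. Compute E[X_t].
E[X_t] = -1/4 - exp(-8*t/5)/12

Taking expectations and using E[dB_t] = 0, the mean m(t) = E[X_t] satisfies the ODE m'(t) = a m(t) + b with m(0) = x_0. With a = -8/5, b = -2/5, x_0 = -1/3, the solution is
  m(t) = x_0 * exp(a t) + (b/a) * (exp(a t) - 1)
       = (-1/3) * exp((-8/5) t) + ((-2/5)/(-8/5)) * (exp((-8/5) t) - 1)
       = -1/4 - exp(-8*t/5)/12.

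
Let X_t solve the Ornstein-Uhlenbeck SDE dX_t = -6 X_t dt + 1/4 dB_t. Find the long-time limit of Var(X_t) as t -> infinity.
lim Var(X_t) = 1/192

The OU SDE dX = -theta X dt + sigma dB admits the integrating factor exp(theta t): d(exp(theta t) X_t) = sigma exp(theta t) dB_t. Integrating from 0 to t gives X_t = x_0 * exp(-theta t) + sigma * int_0^t exp(-theta (t-s)) dB_s for any initial x_0. The Itô integral has variance (by the Itô isometry) sigma^2 * int_0^t exp(-2 theta (t - s)) ds = sigma^2 * (1 - exp(-2 theta t)) / (2 theta), independent of x_0.
With theta = 6, sigma = 1/4:
  Var(X_t) = (1/4)^2 * (1 - exp(-2*6 t)) / (2 * 6) = 1/192 - exp(-12*t)/192.
As t -> infinity, exp(-2*6 t) -> 0, so the stationary variance is sigma^2 / (2 theta) = 1/192.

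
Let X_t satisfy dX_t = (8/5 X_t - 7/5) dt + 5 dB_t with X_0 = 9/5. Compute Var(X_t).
Var(X_t) = 125*exp(16*t/5)/16 - 125/16

The variance V(t) = Var(X_t) satisfies V'(t) = 2 a V(t) + c^2 with V(0) = 0 (drift coefficient is linear in X, diffusion is constant). With a = 8/5, c = 5, the solution is
  V(t) = (c^2 / (2 a)) * (exp(2 a t) - 1)
       = (5^2 / (2*(8/5))) * (exp((16/5) t) - 1)
       = 125*exp(16*t/5)/16 - 125/16.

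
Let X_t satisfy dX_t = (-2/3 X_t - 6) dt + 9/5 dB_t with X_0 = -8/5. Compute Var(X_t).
Var(X_t) = 243/100 - 243*exp(-4*t/3)/100

The variance V(t) = Var(X_t) satisfies V'(t) = 2 a V(t) + c^2 with V(0) = 0 (drift coefficient is linear in X, diffusion is constant). With a = -2/3, c = 9/5, the solution is
  V(t) = (c^2 / (2 a)) * (exp(2 a t) - 1)
       = ((9/5)^2 / (2*(-2/3))) * (exp((-4/3) t) - 1)
       = 243/100 - 243*exp(-4*t/3)/100.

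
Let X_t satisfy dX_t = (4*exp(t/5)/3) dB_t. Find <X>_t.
<X>_t = 40*exp(2*t/5)/9 - 40/9

For an Itô process dX_t = a(t) dt + b(t) dB_t, the quadratic variation is <X>_t = int_0^t b(s)^2 ds (the drift term does not contribute). Here b(s) = 4*exp(s/5)/3, so
  b(s)^2 = 16*exp(2*s/5)/9.
Integrating from 0 to t:
  <X>_t = int_0^t (16*exp(2*s/5)/9) ds = 40*exp(2*t/5)/9 - 40/9.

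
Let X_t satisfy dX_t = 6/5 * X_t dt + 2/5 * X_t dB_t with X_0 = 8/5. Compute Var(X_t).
Var(X_t) = 64*(exp(4*t/25) - 1)*exp(12*t/5)/25

For GBM dX = mu X dt + sigma X dB with X_0 = x_0, apply Itô to Y = log X: dY = (mu - sigma^2/2) dt + sigma dB, so Y_t = log(x_0) + (mu - sigma^2/2) t + sigma B_t and hence X_t = x_0 * exp((mu - sigma^2/2) t + sigma B_t).
With mu = 6/5, sigma = 2/5, x_0 = 8/5, this gives:
  X_t = 8/5 * exp((28/25) * t + (2/5) * B_t).
Since sigma*B_t ~ Normal(0, sigma^2 t), E[exp(sigma*B_t)] = exp(sigma^2 t / 2); so E[X_t] = x_0 * exp((mu - sigma^2/2) t) * exp(sigma^2 t / 2) = x_0 * exp(mu t) = 8*exp(6*t/5)/5.
Var(X_t) = E[X_t^2] - (E[X_t])^2 = x_0^2 * exp(2 mu t) * (exp(sigma^2 t) - 1) = 64*(exp(4*t/25) - 1)*exp(12*t/5)/25.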